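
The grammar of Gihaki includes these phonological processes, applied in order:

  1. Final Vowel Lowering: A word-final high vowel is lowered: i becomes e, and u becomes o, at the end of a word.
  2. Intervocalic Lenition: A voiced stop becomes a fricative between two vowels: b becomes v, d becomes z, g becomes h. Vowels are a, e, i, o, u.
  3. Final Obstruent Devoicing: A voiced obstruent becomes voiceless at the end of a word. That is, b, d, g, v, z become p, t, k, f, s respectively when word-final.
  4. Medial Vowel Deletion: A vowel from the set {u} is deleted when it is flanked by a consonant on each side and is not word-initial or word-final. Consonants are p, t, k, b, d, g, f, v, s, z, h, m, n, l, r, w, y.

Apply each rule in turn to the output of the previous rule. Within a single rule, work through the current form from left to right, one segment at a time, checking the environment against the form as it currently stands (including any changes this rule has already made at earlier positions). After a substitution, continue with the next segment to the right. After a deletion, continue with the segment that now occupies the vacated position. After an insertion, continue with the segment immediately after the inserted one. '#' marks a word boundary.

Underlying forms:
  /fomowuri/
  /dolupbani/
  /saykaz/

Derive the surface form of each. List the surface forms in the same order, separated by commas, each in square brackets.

/fomowuri/:
  1 Final Vowel Lowering: [fomowuri] → [fomowure]
  2 Intervocalic Lenition: no change — [fomowure]
  3 Final Obstruent Devoicing: no change — [fomowure]
  4 Medial Vowel Deletion: [fomowure] → [fomowre]
/dolupbani/:
  1 Final Vowel Lowering: [dolupbani] → [dolupbane]
  2 Intervocalic Lenition: no change — [dolupbane]
  3 Final Obstruent Devoicing: no change — [dolupbane]
  4 Medial Vowel Deletion: [dolupbane] → [dolpbane]
/saykaz/:
  1 Final Vowel Lowering: no change — [saykaz]
  2 Intervocalic Lenition: no change — [saykaz]
  3 Final Obstruent Devoicing: [saykaz] → [saykas]
  4 Medial Vowel Deletion: no change — [saykas]

[fomowre], [dolpbane], [saykas]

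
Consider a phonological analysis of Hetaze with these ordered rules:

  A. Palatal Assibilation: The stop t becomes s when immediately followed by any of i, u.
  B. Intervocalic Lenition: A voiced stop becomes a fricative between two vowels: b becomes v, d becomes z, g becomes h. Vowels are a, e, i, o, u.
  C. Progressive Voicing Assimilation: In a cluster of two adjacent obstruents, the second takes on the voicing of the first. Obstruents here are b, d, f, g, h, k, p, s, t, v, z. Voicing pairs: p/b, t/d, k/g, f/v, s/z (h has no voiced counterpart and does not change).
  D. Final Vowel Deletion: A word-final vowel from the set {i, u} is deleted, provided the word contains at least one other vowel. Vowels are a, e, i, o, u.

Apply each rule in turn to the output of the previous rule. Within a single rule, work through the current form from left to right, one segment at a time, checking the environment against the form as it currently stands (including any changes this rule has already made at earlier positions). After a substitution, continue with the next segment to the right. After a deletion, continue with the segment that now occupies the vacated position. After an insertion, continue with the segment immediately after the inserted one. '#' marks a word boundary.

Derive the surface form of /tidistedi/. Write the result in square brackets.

A Palatal Assibilation: [tidistedi] → [sidistedi]
B Intervocalic Lenition: [sidistedi] → [sizistezi]
C Progressive Voicing Assimilation: no change — [sizistezi]
D Final Vowel Deletion: [sizistezi] → [sizistez]

[sizistez]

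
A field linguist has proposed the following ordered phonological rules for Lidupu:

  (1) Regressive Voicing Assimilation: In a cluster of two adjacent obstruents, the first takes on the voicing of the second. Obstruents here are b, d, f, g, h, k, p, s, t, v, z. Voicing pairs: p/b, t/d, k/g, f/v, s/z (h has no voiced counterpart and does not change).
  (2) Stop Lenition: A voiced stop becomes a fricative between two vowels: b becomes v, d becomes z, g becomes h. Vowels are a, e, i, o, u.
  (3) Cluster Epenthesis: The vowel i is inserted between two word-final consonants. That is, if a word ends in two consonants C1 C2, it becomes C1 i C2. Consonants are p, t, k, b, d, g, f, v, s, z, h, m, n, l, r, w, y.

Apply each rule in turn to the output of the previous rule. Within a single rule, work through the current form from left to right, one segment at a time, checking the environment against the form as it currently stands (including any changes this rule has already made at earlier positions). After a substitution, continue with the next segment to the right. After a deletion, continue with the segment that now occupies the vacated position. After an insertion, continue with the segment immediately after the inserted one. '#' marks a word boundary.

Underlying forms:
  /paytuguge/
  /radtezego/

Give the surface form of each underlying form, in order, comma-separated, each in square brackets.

/paytuguge/:
  (1) Regressive Voicing Assimilation: no change — [paytuguge]
  (2) Stop Lenition: [paytuguge] → [paytuhuhe]
  (3) Cluster Epenthesis: no change — [paytuhuhe]
/radtezego/:
  (1) Regressive Voicing Assimilation: [radtezego] → [rattezego]
  (2) Stop Lenition: [rattezego] → [rattezeho]
  (3) Cluster Epenthesis: no change — [rattezeho]

[paytuhuhe], [rattezeho]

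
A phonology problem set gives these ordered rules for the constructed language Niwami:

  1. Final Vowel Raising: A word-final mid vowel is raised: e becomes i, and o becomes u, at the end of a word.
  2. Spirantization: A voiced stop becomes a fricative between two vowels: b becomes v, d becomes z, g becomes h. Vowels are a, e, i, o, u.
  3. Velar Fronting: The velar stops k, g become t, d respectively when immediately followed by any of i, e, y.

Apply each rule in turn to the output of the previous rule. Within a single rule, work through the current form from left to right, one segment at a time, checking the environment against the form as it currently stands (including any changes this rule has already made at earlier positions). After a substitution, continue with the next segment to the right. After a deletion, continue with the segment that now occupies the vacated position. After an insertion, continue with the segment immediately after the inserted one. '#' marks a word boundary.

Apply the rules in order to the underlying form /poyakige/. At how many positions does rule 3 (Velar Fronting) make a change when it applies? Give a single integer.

1

1 Final Vowel Raising: [poyakige] → [poyakigi]
2 Spirantization: [poyakigi] → [poyakihi]
3 Velar Fronting: [poyakihi] → [poyatihi]
Rule 3 changed 1 position(s).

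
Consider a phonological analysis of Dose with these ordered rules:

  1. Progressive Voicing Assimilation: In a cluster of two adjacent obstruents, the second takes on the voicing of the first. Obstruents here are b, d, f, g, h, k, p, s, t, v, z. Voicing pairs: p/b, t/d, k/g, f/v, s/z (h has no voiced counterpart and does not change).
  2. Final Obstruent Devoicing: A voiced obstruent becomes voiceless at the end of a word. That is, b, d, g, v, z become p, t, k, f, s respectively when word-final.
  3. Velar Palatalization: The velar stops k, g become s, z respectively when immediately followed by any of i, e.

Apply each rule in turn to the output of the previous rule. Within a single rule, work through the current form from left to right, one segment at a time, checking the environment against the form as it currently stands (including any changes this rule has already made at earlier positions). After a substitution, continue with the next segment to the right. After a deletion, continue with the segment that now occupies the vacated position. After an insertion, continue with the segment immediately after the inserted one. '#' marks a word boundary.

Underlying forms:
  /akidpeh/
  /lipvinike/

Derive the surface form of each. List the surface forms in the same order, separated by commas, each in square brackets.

[asidbeh], [lipfinise]

/akidpeh/:
  1 Progressive Voicing Assimilation: [akidpeh] → [akidbeh]
  2 Final Obstruent Devoicing: no change — [akidbeh]
  3 Velar Palatalization: [akidbeh] → [asidbeh]
/lipvinike/:
  1 Progressive Voicing Assimilation: [lipvinike] → [lipfinike]
  2 Final Obstruent Devoicing: no change — [lipfinike]
  3 Velar Palatalization: [lipfinike] → [lipfinise]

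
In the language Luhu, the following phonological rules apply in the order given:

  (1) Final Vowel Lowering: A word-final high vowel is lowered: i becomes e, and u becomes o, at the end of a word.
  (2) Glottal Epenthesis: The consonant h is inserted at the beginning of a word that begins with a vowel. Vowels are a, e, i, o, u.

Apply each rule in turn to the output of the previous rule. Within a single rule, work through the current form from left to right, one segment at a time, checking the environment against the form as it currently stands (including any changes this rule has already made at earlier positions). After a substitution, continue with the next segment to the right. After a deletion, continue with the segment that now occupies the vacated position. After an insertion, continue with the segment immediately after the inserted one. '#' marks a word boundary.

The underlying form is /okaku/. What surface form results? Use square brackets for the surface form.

[hokako]

(1) Final Vowel Lowering: [okaku] → [okako]
(2) Glottal Epenthesis: [okako] → [hokako]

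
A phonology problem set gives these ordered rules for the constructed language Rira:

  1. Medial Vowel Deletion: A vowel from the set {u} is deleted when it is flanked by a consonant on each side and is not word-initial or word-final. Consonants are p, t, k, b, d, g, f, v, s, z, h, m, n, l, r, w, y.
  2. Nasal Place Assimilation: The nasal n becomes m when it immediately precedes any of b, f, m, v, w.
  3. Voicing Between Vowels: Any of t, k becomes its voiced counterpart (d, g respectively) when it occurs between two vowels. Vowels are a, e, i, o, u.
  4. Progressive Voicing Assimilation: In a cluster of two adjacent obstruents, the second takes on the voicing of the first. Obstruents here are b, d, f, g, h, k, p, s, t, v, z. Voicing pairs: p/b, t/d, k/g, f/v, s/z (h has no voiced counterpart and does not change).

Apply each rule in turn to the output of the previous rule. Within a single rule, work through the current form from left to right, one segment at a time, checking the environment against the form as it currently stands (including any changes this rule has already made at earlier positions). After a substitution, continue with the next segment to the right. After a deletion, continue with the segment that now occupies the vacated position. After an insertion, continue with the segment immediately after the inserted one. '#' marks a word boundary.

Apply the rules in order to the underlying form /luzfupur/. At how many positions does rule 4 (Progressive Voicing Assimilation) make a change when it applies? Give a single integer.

2

1 Medial Vowel Deletion: [luzfupur] → [lzfpr]
2 Nasal Place Assimilation: no change — [lzfpr]
3 Voicing Between Vowels: no change — [lzfpr]
4 Progressive Voicing Assimilation: [lzfpr] → [lzvbr]
Rule 4 changed 2 position(s).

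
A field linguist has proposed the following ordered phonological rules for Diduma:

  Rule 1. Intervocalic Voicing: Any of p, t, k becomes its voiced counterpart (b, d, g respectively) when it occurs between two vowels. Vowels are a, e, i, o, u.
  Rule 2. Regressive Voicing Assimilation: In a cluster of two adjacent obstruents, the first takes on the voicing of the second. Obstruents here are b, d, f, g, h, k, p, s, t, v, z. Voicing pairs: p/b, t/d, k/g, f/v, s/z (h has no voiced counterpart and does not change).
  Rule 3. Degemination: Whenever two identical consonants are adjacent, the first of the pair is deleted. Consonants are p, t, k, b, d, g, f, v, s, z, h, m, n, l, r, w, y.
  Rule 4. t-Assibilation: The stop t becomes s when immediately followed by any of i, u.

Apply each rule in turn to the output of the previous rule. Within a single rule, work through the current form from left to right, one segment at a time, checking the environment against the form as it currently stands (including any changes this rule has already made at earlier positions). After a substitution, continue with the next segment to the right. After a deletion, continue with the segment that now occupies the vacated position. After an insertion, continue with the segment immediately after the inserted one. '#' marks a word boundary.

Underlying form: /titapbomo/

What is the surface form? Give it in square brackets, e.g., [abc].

Rule 1 Intervocalic Voicing: [titapbomo] → [tidapbomo]
Rule 2 Regressive Voicing Assimilation: [tidapbomo] → [tidabbomo]
Rule 3 Degemination: [tidabbomo] → [tidabomo]
Rule 4 t-Assibilation: [tidabomo] → [sidabomo]

[sidabomo]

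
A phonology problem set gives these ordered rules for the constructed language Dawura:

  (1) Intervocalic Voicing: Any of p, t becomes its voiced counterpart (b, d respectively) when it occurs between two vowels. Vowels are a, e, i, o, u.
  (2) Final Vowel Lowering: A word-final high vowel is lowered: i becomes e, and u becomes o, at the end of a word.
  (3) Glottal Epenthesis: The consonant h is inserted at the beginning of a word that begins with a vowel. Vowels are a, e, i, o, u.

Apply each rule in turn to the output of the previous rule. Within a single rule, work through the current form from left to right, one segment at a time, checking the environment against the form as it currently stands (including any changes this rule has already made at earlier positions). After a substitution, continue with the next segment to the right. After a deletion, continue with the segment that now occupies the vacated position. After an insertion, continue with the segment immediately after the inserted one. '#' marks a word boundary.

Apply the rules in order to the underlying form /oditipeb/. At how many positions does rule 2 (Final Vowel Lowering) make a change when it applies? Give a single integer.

(1) Intervocalic Voicing: [oditipeb] → [odidibeb]
(2) Final Vowel Lowering: no change — [odidibeb]
(3) Glottal Epenthesis: [odidibeb] → [hodidibeb]
Rule 2 changed 0 position(s).

0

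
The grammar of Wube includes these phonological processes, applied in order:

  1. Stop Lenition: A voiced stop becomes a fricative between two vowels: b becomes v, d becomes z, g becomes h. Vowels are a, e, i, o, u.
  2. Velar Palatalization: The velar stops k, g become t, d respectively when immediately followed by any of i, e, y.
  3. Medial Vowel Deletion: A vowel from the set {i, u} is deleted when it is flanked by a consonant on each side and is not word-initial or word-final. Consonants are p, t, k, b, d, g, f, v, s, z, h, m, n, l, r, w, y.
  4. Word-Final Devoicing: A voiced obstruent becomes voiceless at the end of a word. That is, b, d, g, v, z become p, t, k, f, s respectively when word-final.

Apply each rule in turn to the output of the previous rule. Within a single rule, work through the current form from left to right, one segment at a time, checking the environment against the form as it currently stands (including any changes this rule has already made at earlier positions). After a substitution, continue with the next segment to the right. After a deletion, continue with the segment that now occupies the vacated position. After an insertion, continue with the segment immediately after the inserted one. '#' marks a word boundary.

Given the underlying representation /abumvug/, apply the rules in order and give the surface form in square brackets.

1 Stop Lenition: [abumvug] → [avumvug]
2 Velar Palatalization: no change — [avumvug]
3 Medial Vowel Deletion: [avumvug] → [avmvg]
4 Word-Final Devoicing: [avmvg] → [avmvk]

[avmvk]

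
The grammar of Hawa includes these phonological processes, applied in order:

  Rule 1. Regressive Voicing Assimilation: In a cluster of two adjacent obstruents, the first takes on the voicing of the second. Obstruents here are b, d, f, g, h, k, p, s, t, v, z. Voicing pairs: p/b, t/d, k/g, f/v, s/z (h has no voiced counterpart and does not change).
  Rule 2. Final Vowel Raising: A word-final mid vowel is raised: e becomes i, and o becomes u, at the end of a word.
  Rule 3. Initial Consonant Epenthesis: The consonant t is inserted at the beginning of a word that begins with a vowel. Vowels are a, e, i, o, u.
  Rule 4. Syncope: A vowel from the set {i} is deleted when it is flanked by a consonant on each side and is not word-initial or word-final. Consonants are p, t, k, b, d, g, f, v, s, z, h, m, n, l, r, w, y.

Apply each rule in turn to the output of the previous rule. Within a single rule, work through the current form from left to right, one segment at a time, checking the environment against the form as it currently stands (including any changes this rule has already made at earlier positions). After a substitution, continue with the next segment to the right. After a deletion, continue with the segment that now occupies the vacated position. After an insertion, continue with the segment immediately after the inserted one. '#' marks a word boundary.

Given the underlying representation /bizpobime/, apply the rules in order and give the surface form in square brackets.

[bspobmi]

Rule 1 Regressive Voicing Assimilation: [bizpobime] → [bispobime]
Rule 2 Final Vowel Raising: [bispobime] → [bispobimi]
Rule 3 Initial Consonant Epenthesis: no change — [bispobimi]
Rule 4 Syncope: [bispobimi] → [bspobmi]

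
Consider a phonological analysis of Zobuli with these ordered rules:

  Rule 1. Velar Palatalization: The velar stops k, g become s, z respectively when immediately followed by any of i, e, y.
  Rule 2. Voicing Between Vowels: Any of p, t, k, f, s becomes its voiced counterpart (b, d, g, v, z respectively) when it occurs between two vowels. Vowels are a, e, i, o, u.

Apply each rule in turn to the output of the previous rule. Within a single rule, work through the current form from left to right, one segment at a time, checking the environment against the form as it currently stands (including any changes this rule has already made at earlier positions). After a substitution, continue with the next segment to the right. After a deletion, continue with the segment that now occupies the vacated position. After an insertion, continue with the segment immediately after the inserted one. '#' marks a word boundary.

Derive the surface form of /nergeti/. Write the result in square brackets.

[nerzedi]

Rule 1 Velar Palatalization: [nergeti] → [nerzeti]
Rule 2 Voicing Between Vowels: [nerzeti] → [nerzedi]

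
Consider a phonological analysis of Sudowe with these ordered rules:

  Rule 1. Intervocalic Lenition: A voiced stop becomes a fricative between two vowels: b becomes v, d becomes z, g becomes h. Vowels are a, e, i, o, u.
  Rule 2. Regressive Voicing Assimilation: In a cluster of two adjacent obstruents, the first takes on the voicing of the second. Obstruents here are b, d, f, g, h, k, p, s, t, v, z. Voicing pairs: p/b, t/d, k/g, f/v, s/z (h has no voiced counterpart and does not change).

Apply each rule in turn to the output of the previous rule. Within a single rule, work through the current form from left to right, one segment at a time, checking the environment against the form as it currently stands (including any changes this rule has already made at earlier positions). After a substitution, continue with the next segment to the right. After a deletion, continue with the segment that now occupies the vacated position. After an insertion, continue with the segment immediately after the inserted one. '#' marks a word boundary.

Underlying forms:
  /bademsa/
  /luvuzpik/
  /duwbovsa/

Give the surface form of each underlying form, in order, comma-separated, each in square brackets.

/bademsa/:
  Rule 1 Intervocalic Lenition: [bademsa] → [bazemsa]
  Rule 2 Regressive Voicing Assimilation: no change — [bazemsa]
/luvuzpik/:
  Rule 1 Intervocalic Lenition: no change — [luvuzpik]
  Rule 2 Regressive Voicing Assimilation: [luvuzpik] → [luvuspik]
/duwbovsa/:
  Rule 1 Intervocalic Lenition: no change — [duwbovsa]
  Rule 2 Regressive Voicing Assimilation: [duwbovsa] → [duwbofsa]

[bazemsa], [luvuspik], [duwbofsa]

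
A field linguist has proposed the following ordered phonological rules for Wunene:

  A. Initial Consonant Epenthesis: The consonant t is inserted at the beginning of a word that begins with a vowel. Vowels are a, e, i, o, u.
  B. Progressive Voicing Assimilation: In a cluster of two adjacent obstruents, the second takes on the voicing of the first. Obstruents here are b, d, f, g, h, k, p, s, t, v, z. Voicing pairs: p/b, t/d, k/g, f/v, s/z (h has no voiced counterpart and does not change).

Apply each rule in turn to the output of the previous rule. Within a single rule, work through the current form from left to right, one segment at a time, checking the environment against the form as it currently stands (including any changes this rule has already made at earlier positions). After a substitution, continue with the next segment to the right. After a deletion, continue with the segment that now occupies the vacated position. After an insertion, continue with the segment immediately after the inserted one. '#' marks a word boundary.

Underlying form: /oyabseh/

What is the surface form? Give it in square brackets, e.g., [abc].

A Initial Consonant Epenthesis: [oyabseh] → [toyabseh]
B Progressive Voicing Assimilation: [toyabseh] → [toyabzeh]

[toyabzeh]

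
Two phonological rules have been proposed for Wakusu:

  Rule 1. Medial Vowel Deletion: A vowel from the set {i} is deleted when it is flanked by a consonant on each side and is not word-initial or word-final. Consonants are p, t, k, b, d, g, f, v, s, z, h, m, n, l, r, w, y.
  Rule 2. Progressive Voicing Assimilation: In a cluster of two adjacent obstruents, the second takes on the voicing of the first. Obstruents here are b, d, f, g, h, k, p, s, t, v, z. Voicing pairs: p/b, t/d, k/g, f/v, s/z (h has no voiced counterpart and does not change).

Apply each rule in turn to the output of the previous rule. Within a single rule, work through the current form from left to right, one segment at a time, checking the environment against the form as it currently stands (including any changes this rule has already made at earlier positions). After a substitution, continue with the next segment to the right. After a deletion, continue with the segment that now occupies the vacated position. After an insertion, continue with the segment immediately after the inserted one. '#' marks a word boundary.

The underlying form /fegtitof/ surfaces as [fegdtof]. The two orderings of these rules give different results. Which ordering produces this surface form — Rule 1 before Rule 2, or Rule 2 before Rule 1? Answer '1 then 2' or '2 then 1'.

2 then 1

Order 1 then 2:
  1 Medial Vowel Deletion: [fegtitof] → [fegttof]
  2 Progressive Voicing Assimilation: [fegttof] → [fegddof]
  result: [fegddof]
Order 2 then 1:
  2 Progressive Voicing Assimilation: [fegtitof] → [fegditof]
  1 Medial Vowel Deletion: [fegditof] → [fegdtof]
  result: [fegdtof]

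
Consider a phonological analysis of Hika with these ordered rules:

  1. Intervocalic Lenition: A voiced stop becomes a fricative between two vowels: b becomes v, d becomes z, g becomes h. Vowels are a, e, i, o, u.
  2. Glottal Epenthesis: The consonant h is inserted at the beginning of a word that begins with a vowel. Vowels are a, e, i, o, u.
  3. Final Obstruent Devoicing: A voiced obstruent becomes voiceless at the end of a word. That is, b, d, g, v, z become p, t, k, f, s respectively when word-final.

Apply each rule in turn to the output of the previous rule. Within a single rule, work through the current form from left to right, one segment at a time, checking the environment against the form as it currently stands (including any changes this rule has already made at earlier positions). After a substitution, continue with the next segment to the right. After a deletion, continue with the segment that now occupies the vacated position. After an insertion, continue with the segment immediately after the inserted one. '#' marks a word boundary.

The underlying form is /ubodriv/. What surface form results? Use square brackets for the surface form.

[huvodrif]

1 Intervocalic Lenition: [ubodriv] → [uvodriv]
2 Glottal Epenthesis: [uvodriv] → [huvodriv]
3 Final Obstruent Devoicing: [huvodriv] → [huvodrif]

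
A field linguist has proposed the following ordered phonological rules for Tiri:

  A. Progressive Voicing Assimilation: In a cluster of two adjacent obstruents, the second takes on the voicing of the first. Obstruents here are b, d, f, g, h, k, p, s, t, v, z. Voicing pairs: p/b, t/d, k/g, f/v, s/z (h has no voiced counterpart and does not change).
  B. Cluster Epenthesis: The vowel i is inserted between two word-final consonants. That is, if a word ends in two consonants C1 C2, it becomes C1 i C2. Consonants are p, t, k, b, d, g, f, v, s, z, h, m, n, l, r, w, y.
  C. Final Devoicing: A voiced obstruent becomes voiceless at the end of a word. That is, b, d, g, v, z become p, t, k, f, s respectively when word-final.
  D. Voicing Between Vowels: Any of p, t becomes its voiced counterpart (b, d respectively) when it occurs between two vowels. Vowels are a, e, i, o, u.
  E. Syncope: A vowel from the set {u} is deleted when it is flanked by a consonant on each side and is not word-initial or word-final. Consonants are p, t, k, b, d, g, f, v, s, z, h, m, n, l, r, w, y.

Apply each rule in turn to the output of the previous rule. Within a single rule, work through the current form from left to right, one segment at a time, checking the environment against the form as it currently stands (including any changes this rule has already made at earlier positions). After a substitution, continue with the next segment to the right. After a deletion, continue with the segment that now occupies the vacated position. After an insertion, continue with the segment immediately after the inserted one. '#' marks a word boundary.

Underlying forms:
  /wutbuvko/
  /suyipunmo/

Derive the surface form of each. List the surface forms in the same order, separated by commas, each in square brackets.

[wtpvgo], [syibnmo]

/wutbuvko/:
  A Progressive Voicing Assimilation: [wutbuvko] → [wutpuvgo]
  B Cluster Epenthesis: no change — [wutpuvgo]
  C Final Devoicing: no change — [wutpuvgo]
  D Voicing Between Vowels: no change — [wutpuvgo]
  E Syncope: [wutpuvgo] → [wtpvgo]
/suyipunmo/:
  A Progressive Voicing Assimilation: no change — [suyipunmo]
  B Cluster Epenthesis: no change — [suyipunmo]
  C Final Devoicing: no change — [suyipunmo]
  D Voicing Between Vowels: [suyipunmo] → [suyibunmo]
  E Syncope: [suyibunmo] → [syibnmo]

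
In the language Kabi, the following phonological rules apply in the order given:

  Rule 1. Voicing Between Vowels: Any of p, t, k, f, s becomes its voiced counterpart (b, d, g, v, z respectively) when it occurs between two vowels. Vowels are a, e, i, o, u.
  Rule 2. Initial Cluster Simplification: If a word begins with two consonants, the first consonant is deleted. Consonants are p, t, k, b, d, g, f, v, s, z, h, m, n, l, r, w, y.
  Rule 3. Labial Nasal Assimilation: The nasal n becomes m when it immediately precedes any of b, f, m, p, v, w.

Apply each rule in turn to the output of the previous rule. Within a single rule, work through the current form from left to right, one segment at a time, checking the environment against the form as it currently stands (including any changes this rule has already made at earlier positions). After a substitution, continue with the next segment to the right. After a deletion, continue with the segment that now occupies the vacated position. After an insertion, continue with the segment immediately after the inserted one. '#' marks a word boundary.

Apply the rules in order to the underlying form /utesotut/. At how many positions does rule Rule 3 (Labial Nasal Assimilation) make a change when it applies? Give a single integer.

Rule 1 Voicing Between Vowels: [utesotut] → [udezodut]
Rule 2 Initial Cluster Simplification: no change — [udezodut]
Rule 3 Labial Nasal Assimilation: no change — [udezodut]
Rule Rule 3 changed 0 position(s).

0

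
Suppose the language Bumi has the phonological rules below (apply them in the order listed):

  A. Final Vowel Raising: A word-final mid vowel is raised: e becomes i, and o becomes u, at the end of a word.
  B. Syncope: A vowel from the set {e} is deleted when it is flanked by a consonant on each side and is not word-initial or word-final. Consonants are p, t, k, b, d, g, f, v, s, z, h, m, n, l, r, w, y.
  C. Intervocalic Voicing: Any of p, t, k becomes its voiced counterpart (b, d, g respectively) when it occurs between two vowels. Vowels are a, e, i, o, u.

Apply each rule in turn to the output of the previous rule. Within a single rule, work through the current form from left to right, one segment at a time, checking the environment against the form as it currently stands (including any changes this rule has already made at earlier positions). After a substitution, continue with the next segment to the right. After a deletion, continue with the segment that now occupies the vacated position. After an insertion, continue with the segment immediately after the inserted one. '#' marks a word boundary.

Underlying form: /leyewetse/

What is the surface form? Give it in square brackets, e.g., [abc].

[lywtsi]

A Final Vowel Raising: [leyewetse] → [leyewetsi]
B Syncope: [leyewetsi] → [lywtsi]
C Intervocalic Voicing: no change — [lywtsi]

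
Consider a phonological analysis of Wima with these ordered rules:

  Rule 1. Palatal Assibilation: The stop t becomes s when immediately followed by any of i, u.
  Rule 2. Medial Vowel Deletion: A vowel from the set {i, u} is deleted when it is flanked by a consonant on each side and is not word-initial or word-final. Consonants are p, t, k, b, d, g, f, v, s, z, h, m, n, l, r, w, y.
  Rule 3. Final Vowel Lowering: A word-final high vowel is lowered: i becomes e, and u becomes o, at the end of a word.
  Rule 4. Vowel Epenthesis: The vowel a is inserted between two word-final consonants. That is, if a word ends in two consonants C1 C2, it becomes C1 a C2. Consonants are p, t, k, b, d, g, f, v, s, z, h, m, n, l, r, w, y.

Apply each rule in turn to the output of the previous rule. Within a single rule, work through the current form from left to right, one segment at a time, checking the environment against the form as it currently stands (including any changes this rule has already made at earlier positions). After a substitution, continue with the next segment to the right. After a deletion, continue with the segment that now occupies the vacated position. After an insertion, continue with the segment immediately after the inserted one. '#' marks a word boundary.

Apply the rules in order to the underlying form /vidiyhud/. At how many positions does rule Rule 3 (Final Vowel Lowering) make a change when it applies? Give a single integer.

Rule 1 Palatal Assibilation: no change — [vidiyhud]
Rule 2 Medial Vowel Deletion: [vidiyhud] → [vdyhd]
Rule 3 Final Vowel Lowering: no change — [vdyhd]
Rule 4 Vowel Epenthesis: [vdyhd] → [vdyhad]
Rule Rule 3 changed 0 position(s).

0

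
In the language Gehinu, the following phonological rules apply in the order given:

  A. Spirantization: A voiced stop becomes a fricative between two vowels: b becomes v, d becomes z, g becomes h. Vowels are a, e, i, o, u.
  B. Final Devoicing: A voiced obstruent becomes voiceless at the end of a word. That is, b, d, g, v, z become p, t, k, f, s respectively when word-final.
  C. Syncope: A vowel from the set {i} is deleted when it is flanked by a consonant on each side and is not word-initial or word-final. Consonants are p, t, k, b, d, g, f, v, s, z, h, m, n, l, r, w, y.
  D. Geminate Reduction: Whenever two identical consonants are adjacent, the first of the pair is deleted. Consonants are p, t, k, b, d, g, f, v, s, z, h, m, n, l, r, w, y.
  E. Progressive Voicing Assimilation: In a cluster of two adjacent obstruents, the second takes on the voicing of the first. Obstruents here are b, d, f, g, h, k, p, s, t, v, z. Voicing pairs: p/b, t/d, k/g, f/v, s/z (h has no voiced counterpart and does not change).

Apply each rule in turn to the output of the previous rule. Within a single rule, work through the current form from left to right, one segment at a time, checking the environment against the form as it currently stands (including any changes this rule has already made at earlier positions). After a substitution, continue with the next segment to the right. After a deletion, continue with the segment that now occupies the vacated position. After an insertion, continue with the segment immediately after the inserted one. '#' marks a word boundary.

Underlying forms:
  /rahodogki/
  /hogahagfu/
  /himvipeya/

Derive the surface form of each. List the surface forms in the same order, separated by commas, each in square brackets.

[rahozoggi], [hohahagvu], [hmvbeya]

/rahodogki/:
  A Spirantization: [rahodogki] → [rahozogki]
  B Final Devoicing: no change — [rahozogki]
  C Syncope: no change — [rahozogki]
  D Geminate Reduction: no change — [rahozogki]
  E Progressive Voicing Assimilation: [rahozogki] → [rahozoggi]
/hogahagfu/:
  A Spirantization: [hogahagfu] → [hohahagfu]
  B Final Devoicing: no change — [hohahagfu]
  C Syncope: no change — [hohahagfu]
  D Geminate Reduction: no change — [hohahagfu]
  E Progressive Voicing Assimilation: [hohahagfu] → [hohahagvu]
/himvipeya/:
  A Spirantization: no change — [himvipeya]
  B Final Devoicing: no change — [himvipeya]
  C Syncope: [himvipeya] → [hmvpeya]
  D Geminate Reduction: no change — [hmvpeya]
  E Progressive Voicing Assimilation: [hmvpeya] → [hmvbeya]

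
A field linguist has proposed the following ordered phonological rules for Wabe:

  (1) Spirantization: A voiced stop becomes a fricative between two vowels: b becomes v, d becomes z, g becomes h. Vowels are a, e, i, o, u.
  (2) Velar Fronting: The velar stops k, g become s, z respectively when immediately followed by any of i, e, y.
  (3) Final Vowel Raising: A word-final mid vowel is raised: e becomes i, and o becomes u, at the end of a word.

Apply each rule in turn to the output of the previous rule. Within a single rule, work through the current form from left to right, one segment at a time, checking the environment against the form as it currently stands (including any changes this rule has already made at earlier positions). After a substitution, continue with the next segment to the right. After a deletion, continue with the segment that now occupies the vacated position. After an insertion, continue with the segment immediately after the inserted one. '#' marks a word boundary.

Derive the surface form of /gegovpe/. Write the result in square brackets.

(1) Spirantization: [gegovpe] → [gehovpe]
(2) Velar Fronting: [gehovpe] → [zehovpe]
(3) Final Vowel Raising: [zehovpe] → [zehovpi]

[zehovpi]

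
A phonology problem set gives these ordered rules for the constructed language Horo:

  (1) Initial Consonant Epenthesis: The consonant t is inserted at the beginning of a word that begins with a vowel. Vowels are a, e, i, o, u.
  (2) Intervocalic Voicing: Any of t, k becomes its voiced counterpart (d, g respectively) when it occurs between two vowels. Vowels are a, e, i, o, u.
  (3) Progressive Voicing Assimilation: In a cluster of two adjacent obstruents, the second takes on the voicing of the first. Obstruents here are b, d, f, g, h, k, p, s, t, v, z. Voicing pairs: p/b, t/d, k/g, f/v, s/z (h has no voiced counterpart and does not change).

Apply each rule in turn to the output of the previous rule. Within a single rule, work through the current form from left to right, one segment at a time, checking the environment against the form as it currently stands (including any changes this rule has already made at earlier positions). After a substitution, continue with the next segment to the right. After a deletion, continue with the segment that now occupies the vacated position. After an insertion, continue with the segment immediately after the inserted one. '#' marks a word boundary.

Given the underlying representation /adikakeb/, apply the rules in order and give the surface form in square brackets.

(1) Initial Consonant Epenthesis: [adikakeb] → [tadikakeb]
(2) Intervocalic Voicing: [tadikakeb] → [tadigageb]
(3) Progressive Voicing Assimilation: no change — [tadigageb]

[tadigageb]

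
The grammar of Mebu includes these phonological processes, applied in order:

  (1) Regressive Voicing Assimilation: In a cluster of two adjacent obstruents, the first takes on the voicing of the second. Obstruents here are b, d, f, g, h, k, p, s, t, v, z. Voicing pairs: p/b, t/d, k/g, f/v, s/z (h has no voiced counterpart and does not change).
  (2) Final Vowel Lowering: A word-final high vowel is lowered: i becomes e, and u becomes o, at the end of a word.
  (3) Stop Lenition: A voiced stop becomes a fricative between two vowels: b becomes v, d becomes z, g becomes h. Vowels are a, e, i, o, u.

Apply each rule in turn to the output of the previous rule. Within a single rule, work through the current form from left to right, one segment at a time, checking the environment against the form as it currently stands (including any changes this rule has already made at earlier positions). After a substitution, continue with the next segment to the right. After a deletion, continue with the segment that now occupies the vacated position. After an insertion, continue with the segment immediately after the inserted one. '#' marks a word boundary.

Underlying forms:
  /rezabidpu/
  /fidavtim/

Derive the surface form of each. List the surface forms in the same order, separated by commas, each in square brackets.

[rezavitpo], [fizaftim]

/rezabidpu/:
  (1) Regressive Voicing Assimilation: [rezabidpu] → [rezabitpu]
  (2) Final Vowel Lowering: [rezabitpu] → [rezabitpo]
  (3) Stop Lenition: [rezabitpo] → [rezavitpo]
/fidavtim/:
  (1) Regressive Voicing Assimilation: [fidavtim] → [fidaftim]
  (2) Final Vowel Lowering: no change — [fidaftim]
  (3) Stop Lenition: [fidaftim] → [fizaftim]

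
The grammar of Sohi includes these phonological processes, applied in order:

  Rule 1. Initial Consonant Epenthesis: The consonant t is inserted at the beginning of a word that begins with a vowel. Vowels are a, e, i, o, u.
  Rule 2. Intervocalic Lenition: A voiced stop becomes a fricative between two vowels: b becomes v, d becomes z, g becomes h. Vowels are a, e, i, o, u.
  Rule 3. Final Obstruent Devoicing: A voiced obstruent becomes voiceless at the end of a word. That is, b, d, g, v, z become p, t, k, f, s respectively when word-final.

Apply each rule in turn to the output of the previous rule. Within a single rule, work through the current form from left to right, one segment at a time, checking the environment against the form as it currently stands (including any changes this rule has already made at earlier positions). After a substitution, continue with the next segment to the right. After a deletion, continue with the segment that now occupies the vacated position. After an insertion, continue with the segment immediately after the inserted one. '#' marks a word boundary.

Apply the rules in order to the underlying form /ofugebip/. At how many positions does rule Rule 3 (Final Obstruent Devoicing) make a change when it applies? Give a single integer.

Rule 1 Initial Consonant Epenthesis: [ofugebip] → [tofugebip]
Rule 2 Intervocalic Lenition: [tofugebip] → [tofuhevip]
Rule 3 Final Obstruent Devoicing: no change — [tofuhevip]
Rule Rule 3 changed 0 position(s).

0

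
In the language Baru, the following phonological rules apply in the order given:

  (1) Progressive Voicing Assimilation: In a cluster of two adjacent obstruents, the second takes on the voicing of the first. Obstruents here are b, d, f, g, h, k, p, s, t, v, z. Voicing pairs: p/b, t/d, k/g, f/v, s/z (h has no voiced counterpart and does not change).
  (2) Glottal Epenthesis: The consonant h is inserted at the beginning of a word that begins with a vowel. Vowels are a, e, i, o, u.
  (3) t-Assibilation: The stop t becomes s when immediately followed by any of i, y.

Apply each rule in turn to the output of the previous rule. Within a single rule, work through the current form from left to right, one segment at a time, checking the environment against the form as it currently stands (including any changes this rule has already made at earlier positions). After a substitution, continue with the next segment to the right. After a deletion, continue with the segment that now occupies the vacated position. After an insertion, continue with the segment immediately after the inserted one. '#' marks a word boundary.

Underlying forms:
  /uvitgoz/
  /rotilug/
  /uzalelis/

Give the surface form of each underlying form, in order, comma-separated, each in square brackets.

[huvitkoz], [rosilug], [huzalelis]

/uvitgoz/:
  (1) Progressive Voicing Assimilation: [uvitgoz] → [uvitkoz]
  (2) Glottal Epenthesis: [uvitkoz] → [huvitkoz]
  (3) t-Assibilation: no change — [huvitkoz]
/rotilug/:
  (1) Progressive Voicing Assimilation: no change — [rotilug]
  (2) Glottal Epenthesis: no change — [rotilug]
  (3) t-Assibilation: [rotilug] → [rosilug]
/uzalelis/:
  (1) Progressive Voicing Assimilation: no change — [uzalelis]
  (2) Glottal Epenthesis: [uzalelis] → [huzalelis]
  (3) t-Assibilation: no change — [huzalelis]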